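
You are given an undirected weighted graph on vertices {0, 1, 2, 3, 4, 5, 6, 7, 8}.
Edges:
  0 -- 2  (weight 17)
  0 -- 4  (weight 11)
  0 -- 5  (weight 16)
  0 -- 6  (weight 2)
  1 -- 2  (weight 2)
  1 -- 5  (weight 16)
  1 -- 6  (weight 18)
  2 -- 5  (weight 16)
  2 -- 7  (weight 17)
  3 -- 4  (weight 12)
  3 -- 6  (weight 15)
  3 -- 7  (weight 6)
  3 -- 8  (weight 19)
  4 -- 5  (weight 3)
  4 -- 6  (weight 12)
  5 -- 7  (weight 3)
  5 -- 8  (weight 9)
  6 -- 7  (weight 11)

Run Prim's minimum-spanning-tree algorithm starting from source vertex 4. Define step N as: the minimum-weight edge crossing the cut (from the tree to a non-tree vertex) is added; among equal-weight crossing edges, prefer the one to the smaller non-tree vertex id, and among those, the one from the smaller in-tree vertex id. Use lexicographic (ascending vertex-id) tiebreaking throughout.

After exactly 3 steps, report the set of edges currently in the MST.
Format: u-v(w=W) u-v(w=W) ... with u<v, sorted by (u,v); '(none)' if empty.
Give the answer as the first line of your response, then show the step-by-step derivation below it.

3-7(w=6) 4-5(w=3) 5-7(w=3)

step 1: add edge 4-5 (w=3); MST = {4-5(w=3)}
step 2: add edge 5-7 (w=3); MST = {4-5(w=3) 5-7(w=3)}
step 3: add edge 3-7 (w=6); MST = {3-7(w=6) 4-5(w=3) 5-7(w=3)}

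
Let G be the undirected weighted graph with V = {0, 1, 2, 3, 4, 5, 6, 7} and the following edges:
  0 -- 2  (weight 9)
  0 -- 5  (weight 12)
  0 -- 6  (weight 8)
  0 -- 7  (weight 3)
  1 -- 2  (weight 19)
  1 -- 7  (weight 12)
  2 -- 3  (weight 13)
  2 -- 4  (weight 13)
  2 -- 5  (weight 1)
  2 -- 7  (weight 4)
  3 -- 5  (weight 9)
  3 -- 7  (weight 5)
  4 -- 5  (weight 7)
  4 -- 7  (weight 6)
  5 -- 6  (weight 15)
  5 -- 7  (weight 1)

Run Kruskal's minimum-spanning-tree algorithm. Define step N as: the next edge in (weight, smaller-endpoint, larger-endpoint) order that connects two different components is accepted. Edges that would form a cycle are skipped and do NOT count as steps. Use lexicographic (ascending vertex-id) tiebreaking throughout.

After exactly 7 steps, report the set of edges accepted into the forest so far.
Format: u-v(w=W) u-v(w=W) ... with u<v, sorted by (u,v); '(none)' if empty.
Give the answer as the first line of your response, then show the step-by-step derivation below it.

0-6(w=8) 0-7(w=3) 1-7(w=12) 2-5(w=1) 3-7(w=5) 4-7(w=6) 5-7(w=1)

step 1: add edge 2-5 (w=1); MST = {2-5(w=1)}
step 2: add edge 5-7 (w=1); MST = {2-5(w=1) 5-7(w=1)}
step 3: add edge 0-7 (w=3); MST = {0-7(w=3) 2-5(w=1) 5-7(w=1)}
step 4: add edge 3-7 (w=5); MST = {0-7(w=3) 2-5(w=1) 3-7(w=5) 5-7(w=1)}
step 5: add edge 4-7 (w=6); MST = {0-7(w=3) 2-5(w=1) 3-7(w=5) 4-7(w=6) 5-7(w=1)}
step 6: add edge 0-6 (w=8); MST = {0-6(w=8) 0-7(w=3) 2-5(w=1) 3-7(w=5) 4-7(w=6) 5-7(w=1)}
step 7: add edge 1-7 (w=12); MST = {0-6(w=8) 0-7(w=3) 1-7(w=12) 2-5(w=1) 3-7(w=5) 4-7(w=6) 5-7(w=1)}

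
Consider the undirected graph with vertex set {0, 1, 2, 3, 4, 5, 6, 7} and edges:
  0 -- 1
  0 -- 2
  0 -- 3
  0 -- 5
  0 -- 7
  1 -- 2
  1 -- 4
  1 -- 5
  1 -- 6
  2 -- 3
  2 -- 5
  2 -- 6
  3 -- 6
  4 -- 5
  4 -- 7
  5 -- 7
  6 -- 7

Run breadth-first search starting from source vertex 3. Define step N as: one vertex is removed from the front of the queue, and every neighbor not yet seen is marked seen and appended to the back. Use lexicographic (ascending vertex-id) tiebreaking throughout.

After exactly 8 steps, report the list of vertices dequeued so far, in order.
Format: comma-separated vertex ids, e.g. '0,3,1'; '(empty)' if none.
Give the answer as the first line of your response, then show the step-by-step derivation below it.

3,0,2,6,1,5,7,4

step 1: dequeue 3; queue=[0,2,6]; order=3
step 2: dequeue 0; queue=[2,6,1,5,7]; order=3,0
step 3: dequeue 2; queue=[6,1,5,7]; order=3,0,2
step 4: dequeue 6; queue=[1,5,7]; order=3,0,2,6
step 5: dequeue 1; queue=[5,7,4]; order=3,0,2,6,1
step 6: dequeue 5; queue=[7,4]; order=3,0,2,6,1,5
step 7: dequeue 7; queue=[4]; order=3,0,2,6,1,5,7
step 8: dequeue 4; queue=[(empty)]; order=3,0,2,6,1,5,7,4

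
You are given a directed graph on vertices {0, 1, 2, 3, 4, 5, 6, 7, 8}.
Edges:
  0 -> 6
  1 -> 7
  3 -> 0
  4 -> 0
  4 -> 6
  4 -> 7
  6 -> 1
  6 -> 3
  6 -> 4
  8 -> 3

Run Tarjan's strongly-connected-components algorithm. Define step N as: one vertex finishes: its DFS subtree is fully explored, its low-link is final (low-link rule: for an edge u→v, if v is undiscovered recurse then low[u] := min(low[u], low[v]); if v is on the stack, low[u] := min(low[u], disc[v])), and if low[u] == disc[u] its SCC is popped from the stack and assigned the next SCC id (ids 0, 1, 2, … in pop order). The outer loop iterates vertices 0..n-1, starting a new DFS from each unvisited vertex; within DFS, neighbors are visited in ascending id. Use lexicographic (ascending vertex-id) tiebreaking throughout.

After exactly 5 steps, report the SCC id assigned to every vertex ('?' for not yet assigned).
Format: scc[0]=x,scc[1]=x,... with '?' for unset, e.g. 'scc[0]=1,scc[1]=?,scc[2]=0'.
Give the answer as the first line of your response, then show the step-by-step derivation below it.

scc[0]=?,scc[1]=1,scc[2]=?,scc[3]=?,scc[4]=?,scc[5]=?,scc[6]=?,scc[7]=0,scc[8]=?

step 1: low=(low[0]=0,low[1]=2,low[2]=?,low[3]=?,low[4]=?,low[5]=?,low[6]=1,low[7]=3,low[8]=?); scc=(scc[0]=?,scc[1]=?,scc[2]=?,scc[3]=?,scc[4]=?,scc[5]=?,scc[6]=?,scc[7]=0,scc[8]=?)
step 2: low=(low[0]=0,low[1]=2,low[2]=?,low[3]=?,low[4]=?,low[5]=?,low[6]=1,low[7]=3,low[8]=?); scc=(scc[0]=?,scc[1]=1,scc[2]=?,scc[3]=?,scc[4]=?,scc[5]=?,scc[6]=?,scc[7]=0,scc[8]=?)
step 3: low=(low[0]=0,low[1]=2,low[2]=?,low[3]=0,low[4]=?,low[5]=?,low[6]=1,low[7]=3,low[8]=?); scc=(scc[0]=?,scc[1]=1,scc[2]=?,scc[3]=?,scc[4]=?,scc[5]=?,scc[6]=?,scc[7]=0,scc[8]=?)
step 4: low=(low[0]=0,low[1]=2,low[2]=?,low[3]=0,low[4]=0,low[5]=?,low[6]=0,low[7]=3,low[8]=?); scc=(scc[0]=?,scc[1]=1,scc[2]=?,scc[3]=?,scc[4]=?,scc[5]=?,scc[6]=?,scc[7]=0,scc[8]=?)
step 5: low=(low[0]=0,low[1]=2,low[2]=?,low[3]=0,low[4]=0,low[5]=?,low[6]=0,low[7]=3,low[8]=?); scc=(scc[0]=?,scc[1]=1,scc[2]=?,scc[3]=?,scc[4]=?,scc[5]=?,scc[6]=?,scc[7]=0,scc[8]=?)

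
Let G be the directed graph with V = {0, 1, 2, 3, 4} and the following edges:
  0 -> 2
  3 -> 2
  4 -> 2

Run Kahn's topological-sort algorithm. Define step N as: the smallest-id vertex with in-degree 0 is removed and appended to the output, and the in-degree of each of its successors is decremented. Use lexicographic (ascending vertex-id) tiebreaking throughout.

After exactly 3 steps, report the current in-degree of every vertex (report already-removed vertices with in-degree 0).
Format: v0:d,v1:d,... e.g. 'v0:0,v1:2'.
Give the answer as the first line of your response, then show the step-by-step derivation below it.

v0:0,v1:0,v2:1,v3:0,v4:0

step 1: output 0; order=[0]; indeg=(0,0,2,0,0)
step 2: output 1; order=[0,1]; indeg=(0,0,2,0,0)
step 3: output 3; order=[0,1,3]; indeg=(0,0,1,0,0)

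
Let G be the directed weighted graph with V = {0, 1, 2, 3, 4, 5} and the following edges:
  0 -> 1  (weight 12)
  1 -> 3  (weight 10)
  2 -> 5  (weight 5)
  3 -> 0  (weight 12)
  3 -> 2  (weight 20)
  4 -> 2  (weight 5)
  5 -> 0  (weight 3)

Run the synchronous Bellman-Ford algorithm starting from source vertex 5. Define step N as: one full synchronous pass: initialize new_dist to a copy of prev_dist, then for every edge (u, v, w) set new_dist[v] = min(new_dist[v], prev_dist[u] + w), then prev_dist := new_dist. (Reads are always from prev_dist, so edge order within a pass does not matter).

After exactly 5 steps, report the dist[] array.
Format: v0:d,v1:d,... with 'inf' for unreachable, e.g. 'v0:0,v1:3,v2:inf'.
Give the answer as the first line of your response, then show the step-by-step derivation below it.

v0:3,v1:15,v2:45,v3:25,v4:inf,v5:0

step 1: dist = v0:3,v1:inf,v2:inf,v3:inf,v4:inf,v5:0
step 2: dist = v0:3,v1:15,v2:inf,v3:inf,v4:inf,v5:0
step 3: dist = v0:3,v1:15,v2:inf,v3:25,v4:inf,v5:0
step 4: dist = v0:3,v1:15,v2:45,v3:25,v4:inf,v5:0
step 5: dist = v0:3,v1:15,v2:45,v3:25,v4:inf,v5:0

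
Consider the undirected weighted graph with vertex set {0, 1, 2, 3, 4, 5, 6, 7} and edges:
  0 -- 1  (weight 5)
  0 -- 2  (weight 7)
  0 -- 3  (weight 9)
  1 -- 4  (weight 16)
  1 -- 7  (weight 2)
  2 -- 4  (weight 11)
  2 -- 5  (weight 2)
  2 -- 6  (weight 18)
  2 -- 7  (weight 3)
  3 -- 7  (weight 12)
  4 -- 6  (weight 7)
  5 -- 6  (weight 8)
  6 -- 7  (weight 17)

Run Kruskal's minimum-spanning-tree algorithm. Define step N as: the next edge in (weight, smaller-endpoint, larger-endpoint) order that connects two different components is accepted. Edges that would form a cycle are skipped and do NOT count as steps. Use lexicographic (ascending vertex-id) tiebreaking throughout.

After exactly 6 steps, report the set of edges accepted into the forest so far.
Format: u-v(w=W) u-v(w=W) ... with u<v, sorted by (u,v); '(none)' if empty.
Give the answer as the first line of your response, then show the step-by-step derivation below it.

0-1(w=5) 1-7(w=2) 2-5(w=2) 2-7(w=3) 4-6(w=7) 5-6(w=8)

step 1: add edge 1-7 (w=2); MST = {1-7(w=2)}
step 2: add edge 2-5 (w=2); MST = {1-7(w=2) 2-5(w=2)}
step 3: add edge 2-7 (w=3); MST = {1-7(w=2) 2-5(w=2) 2-7(w=3)}
step 4: add edge 0-1 (w=5); MST = {0-1(w=5) 1-7(w=2) 2-5(w=2) 2-7(w=3)}
step 5: add edge 4-6 (w=7); MST = {0-1(w=5) 1-7(w=2) 2-5(w=2) 2-7(w=3) 4-6(w=7)}
step 6: add edge 5-6 (w=8); MST = {0-1(w=5) 1-7(w=2) 2-5(w=2) 2-7(w=3) 4-6(w=7) 5-6(w=8)}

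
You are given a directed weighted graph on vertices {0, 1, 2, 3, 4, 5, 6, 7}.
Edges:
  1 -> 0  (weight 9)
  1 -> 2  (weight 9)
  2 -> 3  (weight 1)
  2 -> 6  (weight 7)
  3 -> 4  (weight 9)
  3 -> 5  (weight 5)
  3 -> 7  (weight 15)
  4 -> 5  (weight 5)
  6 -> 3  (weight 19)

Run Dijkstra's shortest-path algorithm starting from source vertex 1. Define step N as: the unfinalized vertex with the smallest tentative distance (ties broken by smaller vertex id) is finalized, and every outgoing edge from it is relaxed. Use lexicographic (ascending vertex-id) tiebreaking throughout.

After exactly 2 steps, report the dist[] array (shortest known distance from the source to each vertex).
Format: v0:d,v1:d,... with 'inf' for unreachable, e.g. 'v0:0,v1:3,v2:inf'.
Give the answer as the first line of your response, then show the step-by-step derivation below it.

v0:9,v1:0,v2:9,v3:inf,v4:inf,v5:inf,v6:inf,v7:inf

step 1: dist = v0:9,v1:0,v2:9,v3:inf,v4:inf,v5:inf,v6:inf,v7:inf
step 2: dist = v0:9,v1:0,v2:9,v3:inf,v4:inf,v5:inf,v6:inf,v7:inf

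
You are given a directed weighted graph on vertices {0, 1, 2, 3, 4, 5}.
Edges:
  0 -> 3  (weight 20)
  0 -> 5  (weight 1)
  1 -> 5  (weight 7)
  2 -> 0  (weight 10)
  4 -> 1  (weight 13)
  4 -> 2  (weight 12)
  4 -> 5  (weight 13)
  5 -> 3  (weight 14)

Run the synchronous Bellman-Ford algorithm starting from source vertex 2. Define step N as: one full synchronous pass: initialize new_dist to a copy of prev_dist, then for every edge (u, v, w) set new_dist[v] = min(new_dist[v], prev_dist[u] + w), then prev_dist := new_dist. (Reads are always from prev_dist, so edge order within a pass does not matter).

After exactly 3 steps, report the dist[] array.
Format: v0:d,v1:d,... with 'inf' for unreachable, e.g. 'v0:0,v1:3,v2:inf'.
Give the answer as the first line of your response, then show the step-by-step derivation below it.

v0:10,v1:inf,v2:0,v3:25,v4:inf,v5:11

step 1: dist = v0:10,v1:inf,v2:0,v3:inf,v4:inf,v5:inf
step 2: dist = v0:10,v1:inf,v2:0,v3:30,v4:inf,v5:11
step 3: dist = v0:10,v1:inf,v2:0,v3:25,v4:inf,v5:11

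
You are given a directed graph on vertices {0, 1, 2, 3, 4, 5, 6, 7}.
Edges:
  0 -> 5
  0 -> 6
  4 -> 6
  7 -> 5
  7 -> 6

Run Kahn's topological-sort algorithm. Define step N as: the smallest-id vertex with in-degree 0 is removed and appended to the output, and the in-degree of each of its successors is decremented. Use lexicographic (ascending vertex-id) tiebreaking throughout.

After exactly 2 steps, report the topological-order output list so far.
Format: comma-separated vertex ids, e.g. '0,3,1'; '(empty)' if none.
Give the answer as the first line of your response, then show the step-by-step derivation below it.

0,1

step 1: output 0; order=[0]; indeg=(0,0,0,0,0,1,2,0)
step 2: output 1; order=[0,1]; indeg=(0,0,0,0,0,1,2,0)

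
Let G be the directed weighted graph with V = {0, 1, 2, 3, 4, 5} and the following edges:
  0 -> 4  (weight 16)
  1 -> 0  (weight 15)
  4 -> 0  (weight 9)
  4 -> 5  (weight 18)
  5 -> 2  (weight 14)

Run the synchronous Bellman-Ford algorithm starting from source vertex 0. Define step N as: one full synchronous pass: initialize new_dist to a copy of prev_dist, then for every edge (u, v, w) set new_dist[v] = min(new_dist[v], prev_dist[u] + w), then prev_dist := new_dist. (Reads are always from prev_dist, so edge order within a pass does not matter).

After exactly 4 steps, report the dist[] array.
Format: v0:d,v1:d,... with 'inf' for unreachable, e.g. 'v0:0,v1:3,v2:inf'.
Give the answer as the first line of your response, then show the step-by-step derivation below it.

v0:0,v1:inf,v2:48,v3:inf,v4:16,v5:34

step 1: dist = v0:0,v1:inf,v2:inf,v3:inf,v4:16,v5:inf
step 2: dist = v0:0,v1:inf,v2:inf,v3:inf,v4:16,v5:34
step 3: dist = v0:0,v1:inf,v2:48,v3:inf,v4:16,v5:34
step 4: dist = v0:0,v1:inf,v2:48,v3:inf,v4:16,v5:34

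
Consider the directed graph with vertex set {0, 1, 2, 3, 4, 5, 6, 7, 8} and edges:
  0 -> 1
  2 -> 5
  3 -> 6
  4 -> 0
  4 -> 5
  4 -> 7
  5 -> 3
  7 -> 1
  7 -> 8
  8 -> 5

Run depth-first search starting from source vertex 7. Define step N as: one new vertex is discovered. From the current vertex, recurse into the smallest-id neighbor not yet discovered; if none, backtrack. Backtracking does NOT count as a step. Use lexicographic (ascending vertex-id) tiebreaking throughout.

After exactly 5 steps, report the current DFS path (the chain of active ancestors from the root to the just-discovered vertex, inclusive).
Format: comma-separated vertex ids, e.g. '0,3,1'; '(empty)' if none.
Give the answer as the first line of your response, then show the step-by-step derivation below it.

7,8,5,3

step 1: discover 7; path=7; order=7
step 2: discover 1; path=7>1; order=7,1
step 3: discover 8; path=7>8; order=7,1,8
step 4: discover 5; path=7>8>5; order=7,1,8,5
step 5: discover 3; path=7>8>5>3; order=7,1,8,5,3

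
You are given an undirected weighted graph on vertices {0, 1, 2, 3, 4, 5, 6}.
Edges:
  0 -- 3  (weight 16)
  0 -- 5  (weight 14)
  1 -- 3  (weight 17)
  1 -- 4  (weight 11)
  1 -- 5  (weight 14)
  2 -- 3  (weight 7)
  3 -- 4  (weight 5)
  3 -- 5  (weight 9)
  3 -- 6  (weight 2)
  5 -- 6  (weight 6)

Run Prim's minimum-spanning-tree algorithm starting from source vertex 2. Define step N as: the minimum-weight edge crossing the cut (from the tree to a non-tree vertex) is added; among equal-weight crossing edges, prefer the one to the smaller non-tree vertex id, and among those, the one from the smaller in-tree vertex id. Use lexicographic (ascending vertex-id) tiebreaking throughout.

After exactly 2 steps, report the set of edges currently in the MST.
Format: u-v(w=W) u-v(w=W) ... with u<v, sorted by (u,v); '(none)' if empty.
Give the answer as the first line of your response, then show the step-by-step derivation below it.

2-3(w=7) 3-6(w=2)

step 1: add edge 2-3 (w=7); MST = {2-3(w=7)}
step 2: add edge 3-6 (w=2); MST = {2-3(w=7) 3-6(w=2)}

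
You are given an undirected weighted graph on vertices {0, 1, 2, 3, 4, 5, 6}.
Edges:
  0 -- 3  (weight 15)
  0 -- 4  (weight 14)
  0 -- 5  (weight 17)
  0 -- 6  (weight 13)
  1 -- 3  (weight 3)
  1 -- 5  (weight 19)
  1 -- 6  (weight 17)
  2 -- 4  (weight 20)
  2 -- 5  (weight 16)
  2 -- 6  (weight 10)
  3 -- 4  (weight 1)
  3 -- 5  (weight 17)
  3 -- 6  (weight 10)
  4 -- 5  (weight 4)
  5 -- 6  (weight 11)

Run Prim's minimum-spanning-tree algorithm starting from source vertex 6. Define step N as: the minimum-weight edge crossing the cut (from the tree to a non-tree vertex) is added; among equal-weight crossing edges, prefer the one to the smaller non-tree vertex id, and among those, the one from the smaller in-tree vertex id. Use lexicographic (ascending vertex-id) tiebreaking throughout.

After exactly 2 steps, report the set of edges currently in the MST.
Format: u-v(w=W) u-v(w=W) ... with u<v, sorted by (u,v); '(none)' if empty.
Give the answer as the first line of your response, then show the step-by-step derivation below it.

2-6(w=10) 3-6(w=10)

step 1: add edge 2-6 (w=10); MST = {2-6(w=10)}
step 2: add edge 3-6 (w=10); MST = {2-6(w=10) 3-6(w=10)}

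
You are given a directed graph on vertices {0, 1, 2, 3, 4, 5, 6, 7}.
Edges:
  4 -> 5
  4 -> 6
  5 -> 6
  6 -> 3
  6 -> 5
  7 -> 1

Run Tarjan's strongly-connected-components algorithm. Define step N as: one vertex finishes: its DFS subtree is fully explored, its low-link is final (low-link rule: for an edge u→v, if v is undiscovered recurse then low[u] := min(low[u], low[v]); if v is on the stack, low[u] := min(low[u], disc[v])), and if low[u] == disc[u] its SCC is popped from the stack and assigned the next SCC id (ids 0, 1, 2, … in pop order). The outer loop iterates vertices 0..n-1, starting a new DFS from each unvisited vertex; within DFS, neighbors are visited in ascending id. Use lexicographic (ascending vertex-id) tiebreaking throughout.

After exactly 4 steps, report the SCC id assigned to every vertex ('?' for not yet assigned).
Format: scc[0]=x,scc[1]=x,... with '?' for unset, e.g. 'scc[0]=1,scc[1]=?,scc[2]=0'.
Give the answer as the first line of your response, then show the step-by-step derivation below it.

scc[0]=0,scc[1]=1,scc[2]=2,scc[3]=3,scc[4]=?,scc[5]=?,scc[6]=?,scc[7]=?

step 1: low=(low[0]=0,low[1]=?,low[2]=?,low[3]=?,low[4]=?,low[5]=?,low[6]=?,low[7]=?); scc=(scc[0]=0,scc[1]=?,scc[2]=?,scc[3]=?,scc[4]=?,scc[5]=?,scc[6]=?,scc[7]=?)
step 2: low=(low[0]=0,low[1]=1,low[2]=?,low[3]=?,low[4]=?,low[5]=?,low[6]=?,low[7]=?); scc=(scc[0]=0,scc[1]=1,scc[2]=?,scc[3]=?,scc[4]=?,scc[5]=?,scc[6]=?,scc[7]=?)
step 3: low=(low[0]=0,low[1]=1,low[2]=2,low[3]=?,low[4]=?,low[5]=?,low[6]=?,low[7]=?); scc=(scc[0]=0,scc[1]=1,scc[2]=2,scc[3]=?,scc[4]=?,scc[5]=?,scc[6]=?,scc[7]=?)
step 4: low=(low[0]=0,low[1]=1,low[2]=2,low[3]=3,low[4]=?,low[5]=?,low[6]=?,low[7]=?); scc=(scc[0]=0,scc[1]=1,scc[2]=2,scc[3]=3,scc[4]=?,scc[5]=?,scc[6]=?,scc[7]=?)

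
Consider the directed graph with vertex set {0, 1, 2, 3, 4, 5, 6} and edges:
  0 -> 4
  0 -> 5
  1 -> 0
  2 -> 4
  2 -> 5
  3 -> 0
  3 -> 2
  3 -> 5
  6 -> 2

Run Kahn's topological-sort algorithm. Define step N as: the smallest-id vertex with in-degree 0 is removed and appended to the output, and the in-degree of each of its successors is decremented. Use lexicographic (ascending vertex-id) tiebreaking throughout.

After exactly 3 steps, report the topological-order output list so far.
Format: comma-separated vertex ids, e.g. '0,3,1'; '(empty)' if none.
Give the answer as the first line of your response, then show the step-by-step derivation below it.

1,3,0

step 1: output 1; order=[1]; indeg=(1,0,2,0,2,3,0)
step 2: output 3; order=[1,3]; indeg=(0,0,1,0,2,2,0)
step 3: output 0; order=[1,3,0]; indeg=(0,0,1,0,1,1,0)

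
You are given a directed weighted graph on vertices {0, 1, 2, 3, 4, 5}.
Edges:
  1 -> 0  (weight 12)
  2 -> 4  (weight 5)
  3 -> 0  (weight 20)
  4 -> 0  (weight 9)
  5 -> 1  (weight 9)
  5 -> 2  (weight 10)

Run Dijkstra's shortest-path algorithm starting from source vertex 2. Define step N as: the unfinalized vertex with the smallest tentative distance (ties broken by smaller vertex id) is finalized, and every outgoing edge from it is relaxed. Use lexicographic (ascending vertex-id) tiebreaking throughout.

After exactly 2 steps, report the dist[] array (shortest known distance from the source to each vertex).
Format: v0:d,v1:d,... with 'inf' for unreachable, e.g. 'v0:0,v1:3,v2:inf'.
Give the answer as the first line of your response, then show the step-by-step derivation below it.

v0:14,v1:inf,v2:0,v3:inf,v4:5,v5:inf

step 1: dist = v0:inf,v1:inf,v2:0,v3:inf,v4:5,v5:inf
step 2: dist = v0:14,v1:inf,v2:0,v3:inf,v4:5,v5:inf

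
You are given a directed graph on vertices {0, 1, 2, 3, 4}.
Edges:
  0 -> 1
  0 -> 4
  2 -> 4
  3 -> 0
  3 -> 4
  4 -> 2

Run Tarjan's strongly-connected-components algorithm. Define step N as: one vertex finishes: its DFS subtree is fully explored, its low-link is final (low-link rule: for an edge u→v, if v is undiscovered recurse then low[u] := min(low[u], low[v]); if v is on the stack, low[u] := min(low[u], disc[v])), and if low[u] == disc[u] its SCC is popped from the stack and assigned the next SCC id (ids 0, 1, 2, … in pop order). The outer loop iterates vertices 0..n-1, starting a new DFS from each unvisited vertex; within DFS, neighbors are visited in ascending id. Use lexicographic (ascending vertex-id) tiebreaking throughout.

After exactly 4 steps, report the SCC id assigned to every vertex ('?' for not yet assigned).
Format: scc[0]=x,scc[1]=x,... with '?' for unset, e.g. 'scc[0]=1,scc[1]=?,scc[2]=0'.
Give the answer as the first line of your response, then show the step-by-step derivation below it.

scc[0]=2,scc[1]=0,scc[2]=1,scc[3]=?,scc[4]=1

step 1: low=(low[0]=0,low[1]=1,low[2]=?,low[3]=?,low[4]=?); scc=(scc[0]=?,scc[1]=0,scc[2]=?,scc[3]=?,scc[4]=?)
step 2: low=(low[0]=0,low[1]=1,low[2]=2,low[3]=?,low[4]=2); scc=(scc[0]=?,scc[1]=0,scc[2]=?,scc[3]=?,scc[4]=?)
step 3: low=(low[0]=0,low[1]=1,low[2]=2,low[3]=?,low[4]=2); scc=(scc[0]=?,scc[1]=0,scc[2]=1,scc[3]=?,scc[4]=1)
step 4: low=(low[0]=0,low[1]=1,low[2]=2,low[3]=?,low[4]=2); scc=(scc[0]=2,scc[1]=0,scc[2]=1,scc[3]=?,scc[4]=1)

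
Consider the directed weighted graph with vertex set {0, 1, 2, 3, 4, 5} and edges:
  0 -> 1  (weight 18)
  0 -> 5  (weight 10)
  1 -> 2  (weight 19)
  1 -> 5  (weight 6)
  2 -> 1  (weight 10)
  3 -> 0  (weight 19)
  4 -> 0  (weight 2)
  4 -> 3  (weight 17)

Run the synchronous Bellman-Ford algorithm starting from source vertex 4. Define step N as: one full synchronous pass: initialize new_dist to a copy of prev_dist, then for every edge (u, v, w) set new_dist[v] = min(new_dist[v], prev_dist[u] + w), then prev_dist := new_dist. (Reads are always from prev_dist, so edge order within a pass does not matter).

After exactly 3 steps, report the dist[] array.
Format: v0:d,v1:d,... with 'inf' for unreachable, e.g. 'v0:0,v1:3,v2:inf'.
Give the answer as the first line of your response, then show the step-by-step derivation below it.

v0:2,v1:20,v2:39,v3:17,v4:0,v5:12

step 1: dist = v0:2,v1:inf,v2:inf,v3:17,v4:0,v5:inf
step 2: dist = v0:2,v1:20,v2:inf,v3:17,v4:0,v5:12
step 3: dist = v0:2,v1:20,v2:39,v3:17,v4:0,v5:12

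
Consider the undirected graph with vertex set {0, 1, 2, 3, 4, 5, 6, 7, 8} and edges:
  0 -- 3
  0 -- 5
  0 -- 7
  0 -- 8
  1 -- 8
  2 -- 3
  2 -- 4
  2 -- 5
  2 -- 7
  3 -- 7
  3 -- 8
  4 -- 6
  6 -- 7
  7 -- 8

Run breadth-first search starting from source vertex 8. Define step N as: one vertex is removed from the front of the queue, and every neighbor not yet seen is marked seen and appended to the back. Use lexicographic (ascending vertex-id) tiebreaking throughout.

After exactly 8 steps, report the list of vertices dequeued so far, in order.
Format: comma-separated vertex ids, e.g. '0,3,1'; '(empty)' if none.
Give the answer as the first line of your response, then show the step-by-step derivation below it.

8,0,1,3,7,5,2,6

step 1: dequeue 8; queue=[0,1,3,7]; order=8
step 2: dequeue 0; queue=[1,3,7,5]; order=8,0
step 3: dequeue 1; queue=[3,7,5]; order=8,0,1
step 4: dequeue 3; queue=[7,5,2]; order=8,0,1,3
step 5: dequeue 7; queue=[5,2,6]; order=8,0,1,3,7
step 6: dequeue 5; queue=[2,6]; order=8,0,1,3,7,5
step 7: dequeue 2; queue=[6,4]; order=8,0,1,3,7,5,2
step 8: dequeue 6; queue=[4]; order=8,0,1,3,7,5,2,6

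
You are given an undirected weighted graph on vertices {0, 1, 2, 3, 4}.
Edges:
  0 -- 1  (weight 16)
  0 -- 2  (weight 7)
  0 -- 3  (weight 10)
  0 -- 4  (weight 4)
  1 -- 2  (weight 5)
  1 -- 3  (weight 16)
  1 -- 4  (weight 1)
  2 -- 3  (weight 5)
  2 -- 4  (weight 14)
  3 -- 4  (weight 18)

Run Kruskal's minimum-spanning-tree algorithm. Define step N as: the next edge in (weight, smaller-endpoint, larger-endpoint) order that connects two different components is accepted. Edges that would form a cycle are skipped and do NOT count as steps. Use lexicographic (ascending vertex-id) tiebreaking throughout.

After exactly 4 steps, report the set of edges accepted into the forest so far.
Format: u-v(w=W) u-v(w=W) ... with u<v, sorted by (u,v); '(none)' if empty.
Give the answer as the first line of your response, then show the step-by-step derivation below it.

0-4(w=4) 1-2(w=5) 1-4(w=1) 2-3(w=5)

step 1: add edge 1-4 (w=1); MST = {1-4(w=1)}
step 2: add edge 0-4 (w=4); MST = {0-4(w=4) 1-4(w=1)}
step 3: add edge 1-2 (w=5); MST = {0-4(w=4) 1-2(w=5) 1-4(w=1)}
step 4: add edge 2-3 (w=5); MST = {0-4(w=4) 1-2(w=5) 1-4(w=1) 2-3(w=5)}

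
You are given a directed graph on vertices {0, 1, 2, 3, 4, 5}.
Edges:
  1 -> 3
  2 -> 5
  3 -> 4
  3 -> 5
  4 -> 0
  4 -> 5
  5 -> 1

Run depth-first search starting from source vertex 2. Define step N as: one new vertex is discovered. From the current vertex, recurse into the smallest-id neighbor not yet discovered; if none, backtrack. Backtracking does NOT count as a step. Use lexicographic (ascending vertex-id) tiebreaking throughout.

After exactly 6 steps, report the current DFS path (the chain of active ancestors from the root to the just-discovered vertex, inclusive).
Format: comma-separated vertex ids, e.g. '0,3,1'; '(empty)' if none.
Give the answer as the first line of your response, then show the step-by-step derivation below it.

2,5,1,3,4,0

step 1: discover 2; path=2; order=2
step 2: discover 5; path=2>5; order=2,5
step 3: discover 1; path=2>5>1; order=2,5,1
step 4: discover 3; path=2>5>1>3; order=2,5,1,3
step 5: discover 4; path=2>5>1>3>4; order=2,5,1,3,4
step 6: discover 0; path=2>5>1>3>4>0; order=2,5,1,3,4,0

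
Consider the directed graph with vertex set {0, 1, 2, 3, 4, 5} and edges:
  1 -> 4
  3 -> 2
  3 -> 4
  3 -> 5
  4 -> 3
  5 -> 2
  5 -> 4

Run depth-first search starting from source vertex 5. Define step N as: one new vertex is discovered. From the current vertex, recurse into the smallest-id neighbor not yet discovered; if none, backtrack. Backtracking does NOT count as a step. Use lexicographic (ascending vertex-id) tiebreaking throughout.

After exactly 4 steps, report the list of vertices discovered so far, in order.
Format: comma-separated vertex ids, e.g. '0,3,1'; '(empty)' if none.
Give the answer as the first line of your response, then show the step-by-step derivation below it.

5,2,4,3

step 1: discover 5; path=5; order=5
step 2: discover 2; path=5>2; order=5,2
step 3: discover 4; path=5>4; order=5,2,4
step 4: discover 3; path=5>4>3; order=5,2,4,3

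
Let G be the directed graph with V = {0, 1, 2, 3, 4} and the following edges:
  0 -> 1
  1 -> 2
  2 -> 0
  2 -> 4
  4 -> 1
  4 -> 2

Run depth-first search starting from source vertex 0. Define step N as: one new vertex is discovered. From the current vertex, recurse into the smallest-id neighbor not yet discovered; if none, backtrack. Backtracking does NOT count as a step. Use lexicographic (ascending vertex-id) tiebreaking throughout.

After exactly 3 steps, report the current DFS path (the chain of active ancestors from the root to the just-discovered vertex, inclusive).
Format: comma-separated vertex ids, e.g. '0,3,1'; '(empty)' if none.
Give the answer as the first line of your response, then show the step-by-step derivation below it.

0,1,2

step 1: discover 0; path=0; order=0
step 2: discover 1; path=0>1; order=0,1
step 3: discover 2; path=0>1>2; order=0,1,2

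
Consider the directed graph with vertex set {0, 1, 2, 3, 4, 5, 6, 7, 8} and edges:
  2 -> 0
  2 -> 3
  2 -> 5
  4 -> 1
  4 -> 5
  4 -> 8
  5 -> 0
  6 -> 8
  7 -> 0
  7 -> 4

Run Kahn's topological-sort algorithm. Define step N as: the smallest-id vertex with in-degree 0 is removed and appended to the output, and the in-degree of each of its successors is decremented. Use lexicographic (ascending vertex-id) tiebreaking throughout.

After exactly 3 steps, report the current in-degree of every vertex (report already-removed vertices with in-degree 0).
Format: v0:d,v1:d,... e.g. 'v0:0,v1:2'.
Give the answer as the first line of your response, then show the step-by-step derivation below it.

v0:2,v1:1,v2:0,v3:0,v4:1,v5:1,v6:0,v7:0,v8:1

step 1: output 2; order=[2]; indeg=(2,1,0,0,1,1,0,0,2)
step 2: output 3; order=[2,3]; indeg=(2,1,0,0,1,1,0,0,2)
step 3: output 6; order=[2,3,6]; indeg=(2,1,0,0,1,1,0,0,1)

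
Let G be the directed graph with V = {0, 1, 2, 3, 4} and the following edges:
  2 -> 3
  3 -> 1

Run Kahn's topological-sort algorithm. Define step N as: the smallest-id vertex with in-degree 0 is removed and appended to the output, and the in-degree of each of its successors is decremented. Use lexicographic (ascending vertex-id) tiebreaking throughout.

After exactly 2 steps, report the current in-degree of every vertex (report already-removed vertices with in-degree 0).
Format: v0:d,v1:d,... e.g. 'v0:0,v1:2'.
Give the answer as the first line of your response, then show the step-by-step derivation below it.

v0:0,v1:1,v2:0,v3:0,v4:0

step 1: output 0; order=[0]; indeg=(0,1,0,1,0)
step 2: output 2; order=[0,2]; indeg=(0,1,0,0,0)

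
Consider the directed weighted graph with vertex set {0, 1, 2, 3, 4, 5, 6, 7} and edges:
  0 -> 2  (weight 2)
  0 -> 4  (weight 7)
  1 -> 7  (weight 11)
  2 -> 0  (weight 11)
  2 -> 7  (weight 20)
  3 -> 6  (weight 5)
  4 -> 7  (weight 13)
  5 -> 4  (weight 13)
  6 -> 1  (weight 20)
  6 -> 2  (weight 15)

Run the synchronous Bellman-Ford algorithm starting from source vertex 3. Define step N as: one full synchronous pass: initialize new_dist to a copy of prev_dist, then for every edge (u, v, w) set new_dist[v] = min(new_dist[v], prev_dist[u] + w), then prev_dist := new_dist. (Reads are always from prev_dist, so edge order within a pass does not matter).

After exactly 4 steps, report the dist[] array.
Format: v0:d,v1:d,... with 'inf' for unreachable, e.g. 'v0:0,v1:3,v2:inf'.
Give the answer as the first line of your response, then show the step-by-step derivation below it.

v0:31,v1:25,v2:20,v3:0,v4:38,v5:inf,v6:5,v7:36

step 1: dist = v0:inf,v1:inf,v2:inf,v3:0,v4:inf,v5:inf,v6:5,v7:inf
step 2: dist = v0:inf,v1:25,v2:20,v3:0,v4:inf,v5:inf,v6:5,v7:inf
step 3: dist = v0:31,v1:25,v2:20,v3:0,v4:inf,v5:inf,v6:5,v7:36
step 4: dist = v0:31,v1:25,v2:20,v3:0,v4:38,v5:inf,v6:5,v7:36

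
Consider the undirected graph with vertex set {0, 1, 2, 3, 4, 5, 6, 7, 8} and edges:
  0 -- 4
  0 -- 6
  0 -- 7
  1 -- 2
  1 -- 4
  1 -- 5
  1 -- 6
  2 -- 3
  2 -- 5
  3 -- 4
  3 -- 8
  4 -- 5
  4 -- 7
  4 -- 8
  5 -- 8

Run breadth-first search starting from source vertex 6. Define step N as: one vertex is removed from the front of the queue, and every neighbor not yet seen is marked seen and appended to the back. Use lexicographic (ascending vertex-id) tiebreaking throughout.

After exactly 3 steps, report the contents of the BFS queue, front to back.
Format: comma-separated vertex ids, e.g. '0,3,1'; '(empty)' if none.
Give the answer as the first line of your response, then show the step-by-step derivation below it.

4,7,2,5

step 1: dequeue 6; queue=[0,1]; order=6
step 2: dequeue 0; queue=[1,4,7]; order=6,0
step 3: dequeue 1; queue=[4,7,2,5]; order=6,0,1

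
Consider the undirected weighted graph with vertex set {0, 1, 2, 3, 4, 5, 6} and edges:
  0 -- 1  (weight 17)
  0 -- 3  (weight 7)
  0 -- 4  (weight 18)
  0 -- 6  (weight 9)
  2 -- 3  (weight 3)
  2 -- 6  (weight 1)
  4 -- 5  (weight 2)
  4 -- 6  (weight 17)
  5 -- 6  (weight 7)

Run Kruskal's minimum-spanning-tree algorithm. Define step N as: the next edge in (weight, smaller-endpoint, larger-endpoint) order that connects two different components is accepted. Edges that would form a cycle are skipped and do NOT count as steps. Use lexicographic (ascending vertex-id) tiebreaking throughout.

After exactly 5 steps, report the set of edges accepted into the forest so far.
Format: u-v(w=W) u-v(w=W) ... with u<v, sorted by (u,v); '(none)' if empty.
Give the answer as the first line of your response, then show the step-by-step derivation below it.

0-3(w=7) 2-3(w=3) 2-6(w=1) 4-5(w=2) 5-6(w=7)

step 1: add edge 2-6 (w=1); MST = {2-6(w=1)}
step 2: add edge 4-5 (w=2); MST = {2-6(w=1) 4-5(w=2)}
step 3: add edge 2-3 (w=3); MST = {2-3(w=3) 2-6(w=1) 4-5(w=2)}
step 4: add edge 0-3 (w=7); MST = {0-3(w=7) 2-3(w=3) 2-6(w=1) 4-5(w=2)}
step 5: add edge 5-6 (w=7); MST = {0-3(w=7) 2-3(w=3) 2-6(w=1) 4-5(w=2) 5-6(w=7)}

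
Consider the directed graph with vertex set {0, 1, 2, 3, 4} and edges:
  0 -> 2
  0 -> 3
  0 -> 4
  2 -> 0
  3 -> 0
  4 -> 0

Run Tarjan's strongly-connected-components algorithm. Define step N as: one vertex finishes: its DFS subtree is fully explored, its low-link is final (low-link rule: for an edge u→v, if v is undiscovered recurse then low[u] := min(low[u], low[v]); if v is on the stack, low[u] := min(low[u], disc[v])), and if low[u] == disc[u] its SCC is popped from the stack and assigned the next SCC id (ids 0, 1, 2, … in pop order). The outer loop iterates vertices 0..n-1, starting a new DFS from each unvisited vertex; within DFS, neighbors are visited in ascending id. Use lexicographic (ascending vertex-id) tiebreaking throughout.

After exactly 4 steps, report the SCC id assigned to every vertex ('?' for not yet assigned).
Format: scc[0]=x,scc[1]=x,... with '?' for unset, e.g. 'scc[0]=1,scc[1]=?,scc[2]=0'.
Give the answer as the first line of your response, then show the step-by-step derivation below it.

scc[0]=0,scc[1]=?,scc[2]=0,scc[3]=0,scc[4]=0

step 1: low=(low[0]=0,low[1]=?,low[2]=0,low[3]=?,low[4]=?); scc=(scc[0]=?,scc[1]=?,scc[2]=?,scc[3]=?,scc[4]=?)
step 2: low=(low[0]=0,low[1]=?,low[2]=0,low[3]=0,low[4]=?); scc=(scc[0]=?,scc[1]=?,scc[2]=?,scc[3]=?,scc[4]=?)
step 3: low=(low[0]=0,low[1]=?,low[2]=0,low[3]=0,low[4]=0); scc=(scc[0]=?,scc[1]=?,scc[2]=?,scc[3]=?,scc[4]=?)
step 4: low=(low[0]=0,low[1]=?,low[2]=0,low[3]=0,low[4]=0); scc=(scc[0]=0,scc[1]=?,scc[2]=0,scc[3]=0,scc[4]=0)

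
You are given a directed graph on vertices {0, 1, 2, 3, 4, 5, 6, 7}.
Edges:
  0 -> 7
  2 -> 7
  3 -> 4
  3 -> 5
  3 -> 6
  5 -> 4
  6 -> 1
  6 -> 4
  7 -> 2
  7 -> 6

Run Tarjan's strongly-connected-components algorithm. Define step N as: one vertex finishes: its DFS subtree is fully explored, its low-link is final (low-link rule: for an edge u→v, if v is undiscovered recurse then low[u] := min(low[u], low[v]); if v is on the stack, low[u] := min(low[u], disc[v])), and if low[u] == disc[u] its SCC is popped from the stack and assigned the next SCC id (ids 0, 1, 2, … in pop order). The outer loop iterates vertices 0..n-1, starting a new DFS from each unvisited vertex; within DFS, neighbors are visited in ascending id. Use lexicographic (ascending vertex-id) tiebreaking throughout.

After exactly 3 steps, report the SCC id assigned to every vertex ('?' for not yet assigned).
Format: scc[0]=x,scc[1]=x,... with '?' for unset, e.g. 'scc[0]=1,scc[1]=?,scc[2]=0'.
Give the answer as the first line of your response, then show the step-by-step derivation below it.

scc[0]=?,scc[1]=0,scc[2]=?,scc[3]=?,scc[4]=1,scc[5]=?,scc[6]=?,scc[7]=?

step 1: low=(low[0]=0,low[1]=?,low[2]=1,low[3]=?,low[4]=?,low[5]=?,low[6]=?,low[7]=1); scc=(scc[0]=?,scc[1]=?,scc[2]=?,scc[3]=?,scc[4]=?,scc[5]=?,scc[6]=?,scc[7]=?)
step 2: low=(low[0]=0,low[1]=4,low[2]=1,low[3]=?,low[4]=?,low[5]=?,low[6]=3,low[7]=1); scc=(scc[0]=?,scc[1]=0,scc[2]=?,scc[3]=?,scc[4]=?,scc[5]=?,scc[6]=?,scc[7]=?)
step 3: low=(low[0]=0,low[1]=4,low[2]=1,low[3]=?,low[4]=5,low[5]=?,low[6]=3,low[7]=1); scc=(scc[0]=?,scc[1]=0,scc[2]=?,scc[3]=?,scc[4]=1,scc[5]=?,scc[6]=?,scc[7]=?)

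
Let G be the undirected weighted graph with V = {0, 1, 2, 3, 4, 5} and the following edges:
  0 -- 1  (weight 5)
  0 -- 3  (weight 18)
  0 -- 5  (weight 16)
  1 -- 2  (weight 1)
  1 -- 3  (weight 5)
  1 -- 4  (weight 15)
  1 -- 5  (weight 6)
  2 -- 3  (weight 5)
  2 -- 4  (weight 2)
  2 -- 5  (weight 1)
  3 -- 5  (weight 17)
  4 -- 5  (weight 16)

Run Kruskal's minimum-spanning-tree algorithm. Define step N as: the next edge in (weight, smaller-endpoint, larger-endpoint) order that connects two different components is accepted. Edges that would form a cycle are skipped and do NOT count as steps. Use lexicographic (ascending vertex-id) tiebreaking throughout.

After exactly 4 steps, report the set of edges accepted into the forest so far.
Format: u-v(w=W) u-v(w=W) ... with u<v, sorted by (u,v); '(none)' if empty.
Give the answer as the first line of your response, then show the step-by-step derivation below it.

0-1(w=5) 1-2(w=1) 2-4(w=2) 2-5(w=1)

step 1: add edge 1-2 (w=1); MST = {1-2(w=1)}
step 2: add edge 2-5 (w=1); MST = {1-2(w=1) 2-5(w=1)}
step 3: add edge 2-4 (w=2); MST = {1-2(w=1) 2-4(w=2) 2-5(w=1)}
step 4: add edge 0-1 (w=5); MST = {0-1(w=5) 1-2(w=1) 2-4(w=2) 2-5(w=1)}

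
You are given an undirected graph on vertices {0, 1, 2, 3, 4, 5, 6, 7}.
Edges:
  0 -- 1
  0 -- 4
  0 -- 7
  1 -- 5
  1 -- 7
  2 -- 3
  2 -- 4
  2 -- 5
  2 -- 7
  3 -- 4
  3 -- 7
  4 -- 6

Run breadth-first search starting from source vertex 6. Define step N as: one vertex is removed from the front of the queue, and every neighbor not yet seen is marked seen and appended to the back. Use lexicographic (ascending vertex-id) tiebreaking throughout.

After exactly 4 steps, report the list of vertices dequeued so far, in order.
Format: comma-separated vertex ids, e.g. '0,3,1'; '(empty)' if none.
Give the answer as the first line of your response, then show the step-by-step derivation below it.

6,4,0,2

step 1: dequeue 6; queue=[4]; order=6
step 2: dequeue 4; queue=[0,2,3]; order=6,4
step 3: dequeue 0; queue=[2,3,1,7]; order=6,4,0
step 4: dequeue 2; queue=[3,1,7,5]; order=6,4,0,2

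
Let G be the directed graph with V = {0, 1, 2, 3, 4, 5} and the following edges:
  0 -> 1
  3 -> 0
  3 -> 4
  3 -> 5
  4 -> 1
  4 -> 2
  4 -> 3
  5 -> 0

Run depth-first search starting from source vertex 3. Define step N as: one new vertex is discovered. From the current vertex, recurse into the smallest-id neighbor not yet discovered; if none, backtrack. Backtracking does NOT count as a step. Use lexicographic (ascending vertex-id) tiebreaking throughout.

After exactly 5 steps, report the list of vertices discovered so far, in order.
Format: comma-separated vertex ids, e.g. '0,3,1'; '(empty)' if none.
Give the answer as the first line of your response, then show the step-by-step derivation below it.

3,0,1,4,2

step 1: discover 3; path=3; order=3
step 2: discover 0; path=3>0; order=3,0
step 3: discover 1; path=3>0>1; order=3,0,1
step 4: discover 4; path=3>4; order=3,0,1,4
step 5: discover 2; path=3>4>2; order=3,0,1,4,2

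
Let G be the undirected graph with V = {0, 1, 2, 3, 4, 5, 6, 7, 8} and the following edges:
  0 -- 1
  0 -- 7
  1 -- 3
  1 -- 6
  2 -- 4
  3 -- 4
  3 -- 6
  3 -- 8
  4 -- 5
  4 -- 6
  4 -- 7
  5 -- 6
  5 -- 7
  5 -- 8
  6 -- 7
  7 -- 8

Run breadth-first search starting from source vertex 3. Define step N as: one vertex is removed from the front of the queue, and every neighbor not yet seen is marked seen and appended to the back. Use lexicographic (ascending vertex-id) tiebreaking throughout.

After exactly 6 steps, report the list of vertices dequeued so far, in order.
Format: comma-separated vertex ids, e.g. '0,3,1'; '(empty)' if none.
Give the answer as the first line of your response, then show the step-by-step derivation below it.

3,1,4,6,8,0

step 1: dequeue 3; queue=[1,4,6,8]; order=3
step 2: dequeue 1; queue=[4,6,8,0]; order=3,1
step 3: dequeue 4; queue=[6,8,0,2,5,7]; order=3,1,4
step 4: dequeue 6; queue=[8,0,2,5,7]; order=3,1,4,6
step 5: dequeue 8; queue=[0,2,5,7]; order=3,1,4,6,8
step 6: dequeue 0; queue=[2,5,7]; order=3,1,4,6,8,0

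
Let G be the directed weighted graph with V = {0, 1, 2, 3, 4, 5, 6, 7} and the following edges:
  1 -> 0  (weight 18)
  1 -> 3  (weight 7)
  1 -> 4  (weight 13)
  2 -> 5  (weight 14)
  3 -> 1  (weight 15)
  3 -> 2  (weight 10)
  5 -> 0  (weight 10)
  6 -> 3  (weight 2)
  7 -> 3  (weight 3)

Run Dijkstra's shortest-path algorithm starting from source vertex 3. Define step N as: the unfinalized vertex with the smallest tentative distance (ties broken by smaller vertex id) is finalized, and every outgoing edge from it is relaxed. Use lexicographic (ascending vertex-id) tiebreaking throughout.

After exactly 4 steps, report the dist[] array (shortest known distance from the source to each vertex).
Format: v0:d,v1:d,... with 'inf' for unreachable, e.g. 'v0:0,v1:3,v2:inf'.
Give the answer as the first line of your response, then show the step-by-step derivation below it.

v0:33,v1:15,v2:10,v3:0,v4:28,v5:24,v6:inf,v7:inf

step 1: dist = v0:inf,v1:15,v2:10,v3:0,v4:inf,v5:inf,v6:inf,v7:inf
step 2: dist = v0:inf,v1:15,v2:10,v3:0,v4:inf,v5:24,v6:inf,v7:inf
step 3: dist = v0:33,v1:15,v2:10,v3:0,v4:28,v5:24,v6:inf,v7:inf
step 4: dist = v0:33,v1:15,v2:10,v3:0,v4:28,v5:24,v6:inf,v7:inf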